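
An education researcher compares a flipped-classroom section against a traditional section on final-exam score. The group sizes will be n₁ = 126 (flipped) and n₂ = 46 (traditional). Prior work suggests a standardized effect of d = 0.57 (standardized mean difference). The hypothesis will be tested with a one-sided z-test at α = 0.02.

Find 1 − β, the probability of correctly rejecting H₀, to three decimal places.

Noncentrality parameter: δ = d / √(1/n₁ + 1/n₂) = 0.57 / √(1/126 + 1/46) = 3.3088
Critical value for a one-sided test at α = 0.02: z_α = 2.054.
Power = Φ(δ − 2.054) = Φ(1.255) = 0.8953.

Power ≈ 0.895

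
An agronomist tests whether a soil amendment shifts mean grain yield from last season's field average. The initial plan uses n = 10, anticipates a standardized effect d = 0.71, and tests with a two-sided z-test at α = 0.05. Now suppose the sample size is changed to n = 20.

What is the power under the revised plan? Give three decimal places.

With n = 20: δ = d·√n = 0.71 × √20 = 3.1752. Critical value z_{0.025} = 1.960.
Revised power = Φ(δ − 1.960) + Φ(−δ − 1.960) = Φ(1.215) + Φ(-5.135) = 0.8879 + 0.0000 = 0.8879.

Power ≈ 0.888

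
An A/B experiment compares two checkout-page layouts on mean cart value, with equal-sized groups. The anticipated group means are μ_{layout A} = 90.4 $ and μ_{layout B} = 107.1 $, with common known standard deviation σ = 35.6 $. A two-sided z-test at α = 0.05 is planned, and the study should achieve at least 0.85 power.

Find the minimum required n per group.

n = 82 per group

Standardized effect: d = |μ_{layout A} − μ_{layout B}| / σ = |90.4 − 107.1| / 35.6 = 0.4691
Set Φ(δ − 1.960) = 0.85; then δ − 1.960 = Φ⁻¹(0.85) = 1.036, giving δ = 2.996.
(For δ > 0 the lower-tail rejection region contributes negligibly to power, so the one-term inversion is standard.)
δ = d·√(n/2) ⇒ n = 2(δ/d)² = 2 × (2.996 / 0.4691)² = 81.60.
Round up to the next whole unit.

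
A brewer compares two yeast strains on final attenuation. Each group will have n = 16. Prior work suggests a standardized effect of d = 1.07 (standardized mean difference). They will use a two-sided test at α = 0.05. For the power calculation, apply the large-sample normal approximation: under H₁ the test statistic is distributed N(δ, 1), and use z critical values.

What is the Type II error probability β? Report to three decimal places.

Noncentrality parameter: δ = d·√(n/2) = 1.07 × √(16/2) = 3.0264
Critical value for a two-sided test at α = 0.05: z_{α/2} = 1.960.
Power = Φ(δ − 1.960) + Φ(−δ − 1.960) = Φ(1.066) + Φ(-4.986) = 0.8569 + 0.0000 = 0.8569.
Type II error: β = 1 − power = 1 − 0.8569 = 0.1431.

β ≈ 0.143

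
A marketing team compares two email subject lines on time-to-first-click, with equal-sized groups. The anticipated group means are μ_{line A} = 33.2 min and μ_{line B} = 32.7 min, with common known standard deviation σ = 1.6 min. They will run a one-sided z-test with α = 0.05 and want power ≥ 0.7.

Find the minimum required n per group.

Standardized effect: d = |μ_{line A} − μ_{line B}| / σ = |33.2 − 32.7| / 1.6 = 0.3125
For power 0.7 need Φ(δ − z_{0.05}) = 0.7, so δ = z_{0.05} + z_{0.30} = 1.645 + 0.524 = 2.169.
δ = d·√(n/2) ⇒ n = 2(δ/d)² = 2 × (2.169 / 0.3125)² = 96.37.
Rounding up, n = 97 per group.

n = 97 per group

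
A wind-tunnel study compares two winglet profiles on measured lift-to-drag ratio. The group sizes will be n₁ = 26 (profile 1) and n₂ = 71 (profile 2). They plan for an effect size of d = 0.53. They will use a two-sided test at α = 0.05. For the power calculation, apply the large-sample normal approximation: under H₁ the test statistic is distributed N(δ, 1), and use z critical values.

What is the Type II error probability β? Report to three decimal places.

Noncentrality parameter: δ = d / √(1/n₁ + 1/n₂) = 0.53 / √(1/26 + 1/71) = 2.3121
Two-sided α = 0.05 → critical value z_{0.025} = 1.960.
Power = Φ(δ − 1.960) + Φ(−δ − 1.960) = Φ(0.352) + Φ(-4.272) = 0.6376 + 0.0000 = 0.6376.
Type II error: β = 1 − power = 1 − 0.6376 = 0.3624.

β ≈ 0.362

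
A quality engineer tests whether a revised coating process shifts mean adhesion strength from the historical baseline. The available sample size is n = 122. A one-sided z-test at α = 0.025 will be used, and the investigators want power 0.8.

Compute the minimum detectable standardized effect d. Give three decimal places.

d ≈ 0.254

Required noncentrality: δ = z_{0.025} + z_{0.20} = 1.960 + 0.842 = 2.802.
δ = d·√n ⇒ d = δ/√n = 2.802/√122 = 0.2536.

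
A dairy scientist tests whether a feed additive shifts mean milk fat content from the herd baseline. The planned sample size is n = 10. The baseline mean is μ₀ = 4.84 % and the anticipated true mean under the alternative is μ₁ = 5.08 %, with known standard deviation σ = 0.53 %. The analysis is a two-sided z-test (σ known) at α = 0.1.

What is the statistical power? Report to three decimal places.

Power ≈ 0.417

Standardized effect: d = |μ₁ − μ₀| / σ = |5.08 − 4.84| / 0.53 = 0.4528
Noncentrality parameter: δ = d·√n = 0.4528 × √10 = 1.4320
Two-sided α = 0.1 → critical value z_{0.05} = 1.645.
Power = Φ(δ − 1.645) + Φ(−δ − 1.645) = Φ(-0.213) + Φ(-3.077) = 0.4157 + 0.0010 = 0.4168.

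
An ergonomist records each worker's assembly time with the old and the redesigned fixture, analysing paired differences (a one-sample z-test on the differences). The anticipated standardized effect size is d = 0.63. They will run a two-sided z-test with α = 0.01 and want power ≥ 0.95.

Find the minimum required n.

Set Φ(δ − 2.576) = 0.95; then δ − 2.576 = Φ⁻¹(0.95) = 1.645, giving δ = 4.221.
(Ignoring the negligible lower-tail rejection probability gives the usual closed-form inversion.)
δ = d·√n ⇒ n = (δ/d)² = (4.221 / 0.63)² = 44.88.
Rounding up, n = 45.

n = 45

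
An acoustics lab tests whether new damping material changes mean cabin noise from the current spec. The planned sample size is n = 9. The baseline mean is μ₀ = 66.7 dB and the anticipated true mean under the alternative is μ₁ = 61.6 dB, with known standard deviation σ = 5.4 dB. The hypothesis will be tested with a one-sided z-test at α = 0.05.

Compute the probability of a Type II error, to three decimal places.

Standardized effect: d = |μ₁ − μ₀| / σ = |61.6 − 66.7| / 5.4 = 0.9444
Noncentrality parameter: δ = d·√n = 0.9444 × √9 = 2.8333
One-sided α = 0.05 → critical value z_{0.05} = 1.645.
Power = Φ(δ − 1.645) = Φ(1.188) = 0.8827.
Type II error: β = 1 − power = 1 − 0.8827 = 0.1173.

β ≈ 0.117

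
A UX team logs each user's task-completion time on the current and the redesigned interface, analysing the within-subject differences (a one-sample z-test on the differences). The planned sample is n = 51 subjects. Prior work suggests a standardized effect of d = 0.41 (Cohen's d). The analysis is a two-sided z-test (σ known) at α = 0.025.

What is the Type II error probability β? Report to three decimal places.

β ≈ 0.246

Noncentrality parameter: δ = d·√n = 0.41 × √51 = 2.9280
Critical value for a two-sided test at α = 0.025: z_{α/2} = 2.241.
Power = Φ(δ − 2.241) + Φ(−δ − 2.241) = Φ(0.687) + Φ(-5.169) = 0.7538 + 0.0000 = 0.7538.
Type II error: β = 1 − power = 1 − 0.7538 = 0.2462.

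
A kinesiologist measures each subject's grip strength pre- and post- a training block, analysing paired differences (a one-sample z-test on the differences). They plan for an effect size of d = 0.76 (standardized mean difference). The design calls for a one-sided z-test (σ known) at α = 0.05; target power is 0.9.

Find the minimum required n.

n = 15

For power 0.9 need Φ(δ − z_{0.05}) = 0.9, so δ = z_{0.05} + z_{0.10} = 1.645 + 1.282 = 2.926.
δ = d·√n ⇒ n = (δ/d)² = (2.926 / 0.76)² = 14.83.
Rounding up, n = 15.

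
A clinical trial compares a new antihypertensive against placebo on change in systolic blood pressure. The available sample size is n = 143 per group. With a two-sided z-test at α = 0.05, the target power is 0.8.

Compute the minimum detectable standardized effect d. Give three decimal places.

d ≈ 0.331

Need Φ(δ − 1.960) = 0.8, so δ = 1.960 + 0.842 = 2.802.
(The second rejection-region term Φ(−δ − z_{α/2}) is negligible and dropped.)
δ = d·√(n/2) ⇒ d = δ/√(n/2) = 2.802/√(143/2) = 0.3313.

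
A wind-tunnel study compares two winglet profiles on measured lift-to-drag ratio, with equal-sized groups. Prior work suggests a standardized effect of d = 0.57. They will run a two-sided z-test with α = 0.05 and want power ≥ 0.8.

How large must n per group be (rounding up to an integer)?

For power 0.8 need Φ(δ − z_{0.025}) = 0.8, so δ = z_{0.025} + z_{0.20} = 1.960 + 0.842 = 2.802.
(For δ > 0 the lower-tail rejection region contributes negligibly to power, so the one-term inversion is standard.)
δ = d·√(n/2) ⇒ n = 2(δ/d)² = 2 × (2.802 / 0.57)² = 48.32.
Rounding up, n = 49 per group.

n = 49 per group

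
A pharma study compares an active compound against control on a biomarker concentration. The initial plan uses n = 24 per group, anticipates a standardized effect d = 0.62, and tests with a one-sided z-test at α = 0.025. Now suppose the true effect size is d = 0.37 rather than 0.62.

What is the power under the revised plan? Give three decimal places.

With d = 0.37: δ = d·√(n/2) = 0.37 × √(24/2) = 1.2817. Critical value z_{0.025} = 1.960.
Revised power = Φ(δ − 1.960) = Φ(-0.678) = 0.2488.

Power ≈ 0.249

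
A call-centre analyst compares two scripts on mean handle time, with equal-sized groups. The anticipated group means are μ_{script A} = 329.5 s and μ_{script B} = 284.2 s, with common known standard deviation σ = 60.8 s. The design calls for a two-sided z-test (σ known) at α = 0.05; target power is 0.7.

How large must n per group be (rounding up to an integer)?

n = 23 per group

Standardized effect: d = |μ_{script A} − μ_{script B}| / σ = |329.5 − 284.2| / 60.8 = 0.7451
Set Φ(δ − 1.960) = 0.7; then δ − 1.960 = Φ⁻¹(0.7) = 0.524, giving δ = 2.484.
(The Φ(−δ − z_{α/2}) term is vanishingly small for δ > 0 and is dropped in the standard sample-size formula.)
δ = d·√(n/2) ⇒ n = 2(δ/d)² = 2 × (2.484 / 0.7451)² = 22.24.
Round up to the next whole unit.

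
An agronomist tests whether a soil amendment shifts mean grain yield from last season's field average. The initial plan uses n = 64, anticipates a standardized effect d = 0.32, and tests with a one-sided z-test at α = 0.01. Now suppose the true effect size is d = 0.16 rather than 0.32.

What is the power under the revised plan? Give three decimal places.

Power ≈ 0.148

With d = 0.16: δ = d·√n = 0.16 × √64 = 1.2800. Critical value z_{0.01} = 2.326.
Revised power = P(Z > 2.326 − δ) = Φ(-1.046) = 0.1477.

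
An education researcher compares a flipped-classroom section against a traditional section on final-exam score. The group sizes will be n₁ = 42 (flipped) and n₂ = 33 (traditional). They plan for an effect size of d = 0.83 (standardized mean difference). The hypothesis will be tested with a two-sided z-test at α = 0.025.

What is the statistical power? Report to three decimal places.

Power ≈ 0.908

Noncentrality parameter: δ = d / √(1/n₁ + 1/n₂) = 0.83 / √(1/42 + 1/33) = 3.5680
Two-sided α = 0.025 → critical value z_{0.0125} = 2.241.
Power = Φ(δ − 2.241) + Φ(−δ − 2.241) = Φ(1.327) + Φ(-5.809) = 0.9077 + 0.0000 = 0.9077.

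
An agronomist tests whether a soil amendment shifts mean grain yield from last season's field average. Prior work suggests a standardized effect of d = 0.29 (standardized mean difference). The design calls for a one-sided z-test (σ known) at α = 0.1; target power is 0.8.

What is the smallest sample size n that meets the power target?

Set Φ(δ − 1.282) = 0.8; then δ − 1.282 = Φ⁻¹(0.8) = 0.842, giving δ = 2.123.
δ = d·√n ⇒ n = (δ/d)² = (2.123 / 0.29)² = 53.60.
Round up to the next whole unit.

n = 54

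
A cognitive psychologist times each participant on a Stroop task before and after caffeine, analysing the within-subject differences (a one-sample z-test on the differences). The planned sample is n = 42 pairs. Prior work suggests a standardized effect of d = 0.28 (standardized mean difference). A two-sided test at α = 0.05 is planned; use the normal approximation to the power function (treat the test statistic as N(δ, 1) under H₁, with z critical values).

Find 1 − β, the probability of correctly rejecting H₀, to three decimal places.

Noncentrality parameter: δ = d·√n = 0.28 × √42 = 1.8146
Critical value for a two-sided test at α = 0.05: z_{α/2} = 1.960.
Power = Φ(δ − 1.960) + Φ(−δ − 1.960) = Φ(-0.145) + Φ(-3.775) = 0.4422 + 0.0001 = 0.4423.

Power ≈ 0.442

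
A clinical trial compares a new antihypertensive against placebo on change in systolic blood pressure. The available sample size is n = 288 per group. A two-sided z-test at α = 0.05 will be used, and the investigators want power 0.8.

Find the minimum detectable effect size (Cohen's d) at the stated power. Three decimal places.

Need Φ(δ − 1.960) = 0.8, so δ = 1.960 + 0.842 = 2.802.
(Lower-tail contribution to power is negligible for δ > 0.)
δ = d·√(n/2) ⇒ d = δ/√(n/2) = 2.802/√(288/2) = 0.2335.

d ≈ 0.233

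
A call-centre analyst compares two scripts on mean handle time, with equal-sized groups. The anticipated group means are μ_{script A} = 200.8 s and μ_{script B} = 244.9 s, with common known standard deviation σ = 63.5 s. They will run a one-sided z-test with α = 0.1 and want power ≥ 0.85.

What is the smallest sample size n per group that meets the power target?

n = 23 per group

Standardized effect: d = |μ_{script A} − μ_{script B}| / σ = |200.8 − 244.9| / 63.5 = 0.6945
Set Φ(δ − 1.282) = 0.85; then δ − 1.282 = Φ⁻¹(0.85) = 1.036, giving δ = 2.318.
δ = d·√(n/2) ⇒ n = 2(δ/d)² = 2 × (2.318 / 0.6945)² = 22.28.
Rounding up, n = 23 per group.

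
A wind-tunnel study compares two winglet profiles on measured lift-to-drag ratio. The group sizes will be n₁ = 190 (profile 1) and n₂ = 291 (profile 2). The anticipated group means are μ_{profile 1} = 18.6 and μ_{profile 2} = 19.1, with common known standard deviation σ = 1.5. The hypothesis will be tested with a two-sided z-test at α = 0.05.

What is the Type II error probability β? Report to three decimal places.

β ≈ 0.053

Standardized effect: d = |μ_{profile 1} − μ_{profile 2}| / σ = |18.6 − 19.1| / 1.5 = 0.3333
Noncentrality parameter: δ = d / √(1/n₁ + 1/n₂) = 0.3333 / √(1/190 + 1/291) = 3.5738
Two-sided α = 0.05 → critical value z_{0.025} = 1.960.
Power = Φ(δ − 1.960) + Φ(−δ − 1.960) = Φ(1.614) + Φ(-5.534) = 0.9467 + 0.0000 = 0.9467.
Type II error: β = 1 − power = 1 − 0.9467 = 0.0533.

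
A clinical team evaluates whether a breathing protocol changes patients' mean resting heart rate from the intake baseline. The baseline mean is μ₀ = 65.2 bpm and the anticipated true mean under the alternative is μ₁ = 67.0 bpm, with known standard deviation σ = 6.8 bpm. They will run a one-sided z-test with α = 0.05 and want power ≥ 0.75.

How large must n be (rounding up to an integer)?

n = 77

Standardized effect: d = |μ₁ − μ₀| / σ = |67.0 − 65.2| / 6.8 = 0.2647
Set Φ(δ − 1.645) = 0.75; then δ − 1.645 = Φ⁻¹(0.75) = 0.674, giving δ = 2.319.
δ = d·√n ⇒ n = (δ/d)² = (2.319 / 0.2647)² = 76.77.
Round up to the next whole unit.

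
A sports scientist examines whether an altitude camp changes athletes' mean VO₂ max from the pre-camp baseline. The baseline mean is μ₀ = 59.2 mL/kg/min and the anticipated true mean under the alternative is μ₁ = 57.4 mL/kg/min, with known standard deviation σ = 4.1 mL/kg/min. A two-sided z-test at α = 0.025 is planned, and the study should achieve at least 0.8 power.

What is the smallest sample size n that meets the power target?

n = 50

Standardized effect: d = |μ₁ − μ₀| / σ = |57.4 − 59.2| / 4.1 = 0.4390
For power 0.8 need Φ(δ − z_{0.0125}) = 0.8, so δ = z_{0.0125} + z_{0.20} = 2.241 + 0.842 = 3.083.
(The Φ(−δ − z_{α/2}) term is vanishingly small for δ > 0 and is dropped in the standard sample-size formula.)
δ = d·√n ⇒ n = (δ/d)² = (3.083 / 0.4390)² = 49.31.
Round up to the next whole unit.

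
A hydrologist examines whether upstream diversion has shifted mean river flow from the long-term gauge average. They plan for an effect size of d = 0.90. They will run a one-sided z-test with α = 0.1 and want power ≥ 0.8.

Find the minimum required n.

n = 6

For power 0.8 need Φ(δ − z_{0.1}) = 0.8, so δ = z_{0.1} + z_{0.20} = 1.282 + 0.842 = 2.123.
δ = d·√n ⇒ n = (δ/d)² = (2.123 / 0.90)² = 5.57.
Round up to the next whole unit.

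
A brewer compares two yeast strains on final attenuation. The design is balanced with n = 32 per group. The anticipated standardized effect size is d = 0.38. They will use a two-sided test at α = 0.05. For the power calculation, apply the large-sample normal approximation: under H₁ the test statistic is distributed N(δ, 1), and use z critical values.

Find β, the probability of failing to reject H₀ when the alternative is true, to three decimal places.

β ≈ 0.670

Noncentrality parameter: δ = d·√(n/2) = 0.38 × √(32/2) = 1.5200
Two-sided α = 0.05 → critical value z_{0.025} = 1.960.
Power = Φ(δ − 1.960) + Φ(−δ − 1.960) = Φ(-0.440) + Φ(-3.480) = 0.3300 + 0.0003 = 0.3302.
Type II error: β = 1 − power = 1 − 0.3302 = 0.6698.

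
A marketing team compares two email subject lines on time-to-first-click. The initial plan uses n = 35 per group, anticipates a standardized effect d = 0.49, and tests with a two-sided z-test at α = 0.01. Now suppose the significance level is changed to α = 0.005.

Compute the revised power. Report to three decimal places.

Power ≈ 0.224

δ = d·√(n/2) = 0.49 × √(35/2) = 2.0498 (unchanged). New critical value: z_{0.0025} = 2.807.
Revised power = Φ(δ − 2.807) + Φ(−δ − 2.807) = Φ(-0.757) + Φ(-4.857) = 0.2245 + 0.0000 = 0.2245.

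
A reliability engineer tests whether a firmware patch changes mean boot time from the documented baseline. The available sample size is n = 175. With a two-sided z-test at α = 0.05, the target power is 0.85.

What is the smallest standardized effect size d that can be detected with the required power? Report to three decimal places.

Need Φ(δ − 1.960) = 0.85, so δ = 1.960 + 1.036 = 2.996.
(The second rejection-region term Φ(−δ − z_{α/2}) is negligible and dropped.)
δ = d·√n ⇒ d = δ/√n = 2.996/√175 = 0.2265.

d ≈ 0.227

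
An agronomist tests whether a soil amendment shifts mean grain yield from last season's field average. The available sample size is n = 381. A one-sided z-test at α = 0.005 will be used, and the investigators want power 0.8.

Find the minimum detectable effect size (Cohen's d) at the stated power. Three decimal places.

Need Φ(δ − 2.576) = 0.8, so δ = 2.576 + 0.842 = 3.417.
δ = d·√n ⇒ d = δ/√n = 3.417/√381 = 0.1751.

d ≈ 0.175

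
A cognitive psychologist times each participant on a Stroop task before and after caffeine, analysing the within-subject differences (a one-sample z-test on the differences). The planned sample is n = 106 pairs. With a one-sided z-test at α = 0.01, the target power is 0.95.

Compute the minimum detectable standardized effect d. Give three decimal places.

Required noncentrality: δ = z_{0.01} + z_{0.05} = 2.326 + 1.645 = 3.971.
δ = d·√n ⇒ d = δ/√n = 3.971/√106 = 0.3857.

d ≈ 0.386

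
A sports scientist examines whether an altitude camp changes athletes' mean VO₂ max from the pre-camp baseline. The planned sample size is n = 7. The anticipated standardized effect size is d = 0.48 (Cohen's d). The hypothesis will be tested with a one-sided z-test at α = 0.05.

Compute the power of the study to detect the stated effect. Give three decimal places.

Noncentrality parameter: δ = d·√n = 0.48 × √7 = 1.2700
Critical value for a one-sided test at α = 0.05: z_α = 1.645.
Power = P(Z > 1.645 − δ) = Φ(-0.375) = 0.3539.

Power ≈ 0.354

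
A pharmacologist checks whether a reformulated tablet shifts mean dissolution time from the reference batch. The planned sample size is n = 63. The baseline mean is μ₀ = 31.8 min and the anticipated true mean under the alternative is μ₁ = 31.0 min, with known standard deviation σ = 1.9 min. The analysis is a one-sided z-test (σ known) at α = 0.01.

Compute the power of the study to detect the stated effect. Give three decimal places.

Standardized effect: d = |μ₁ − μ₀| / σ = |31.0 − 31.8| / 1.9 = 0.4211
Noncentrality parameter: λ = d·√n = 0.4211 × √63 = 3.3420
One-sided α = 0.01 → critical value z_{0.01} = 2.326.
Power = P(Z > 2.326 − λ) = Φ(1.016) = 0.8451.

Power ≈ 0.845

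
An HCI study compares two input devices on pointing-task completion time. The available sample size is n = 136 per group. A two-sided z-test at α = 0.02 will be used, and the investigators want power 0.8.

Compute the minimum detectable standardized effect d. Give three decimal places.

Required noncentrality: δ = z_{0.01} + z_{0.20} = 2.326 + 0.842 = 3.168.
(The second rejection-region term Φ(−δ − z_{α/2}) is negligible and dropped.)
δ = d·√(n/2) ⇒ d = δ/√(n/2) = 3.168/√(136/2) = 0.3842.

d ≈ 0.384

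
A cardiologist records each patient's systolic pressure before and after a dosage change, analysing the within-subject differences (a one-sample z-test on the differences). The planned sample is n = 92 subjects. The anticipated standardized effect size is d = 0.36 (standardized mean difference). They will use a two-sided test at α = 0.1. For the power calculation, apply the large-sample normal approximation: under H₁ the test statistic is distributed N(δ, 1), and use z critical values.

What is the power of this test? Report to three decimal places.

Noncentrality parameter: δ = d·√n = 0.36 × √92 = 3.4530
Critical value for a two-sided test at α = 0.1: z_{α/2} = 1.645.
Power = Φ(δ − 1.645) + Φ(−δ − 1.645) = Φ(1.808) + Φ(-5.098) = 0.9647 + 0.0000 = 0.9647.

Power ≈ 0.965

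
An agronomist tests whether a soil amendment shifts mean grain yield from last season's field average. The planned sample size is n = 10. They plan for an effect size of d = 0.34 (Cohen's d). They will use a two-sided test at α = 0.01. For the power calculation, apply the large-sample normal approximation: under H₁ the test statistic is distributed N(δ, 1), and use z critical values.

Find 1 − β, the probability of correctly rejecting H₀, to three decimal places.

Noncentrality parameter: δ = d·√n = 0.34 × √10 = 1.0752
Two-sided α = 0.01 → critical value z_{0.005} = 2.576.
Power = Φ(δ − 2.576) + Φ(−δ − 2.576) = Φ(-1.501) + Φ(-3.651) = 0.0667 + 0.0001 = 0.0669.

Power ≈ 0.067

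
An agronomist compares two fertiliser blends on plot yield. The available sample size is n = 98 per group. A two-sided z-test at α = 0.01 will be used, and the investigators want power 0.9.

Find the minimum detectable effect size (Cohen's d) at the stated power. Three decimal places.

Required noncentrality: δ = z_{0.005} + z_{0.10} = 2.576 + 1.282 = 3.857.
(Lower-tail contribution to power is negligible for δ > 0.)
δ = d·√(n/2) ⇒ d = δ/√(n/2) = 3.857/√(98/2) = 0.5511.

d ≈ 0.551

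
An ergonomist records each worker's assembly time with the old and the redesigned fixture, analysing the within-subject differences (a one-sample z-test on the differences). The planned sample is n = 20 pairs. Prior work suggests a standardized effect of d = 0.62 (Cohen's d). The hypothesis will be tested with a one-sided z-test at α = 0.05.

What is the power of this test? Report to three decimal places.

Noncentrality parameter: δ = d·√n = 0.62 × √20 = 2.7727
One-sided α = 0.05 → critical value z_{0.05} = 1.645.
Power = P(Z > 1.645 − δ) = Φ(1.128) = 0.8703.

Power ≈ 0.870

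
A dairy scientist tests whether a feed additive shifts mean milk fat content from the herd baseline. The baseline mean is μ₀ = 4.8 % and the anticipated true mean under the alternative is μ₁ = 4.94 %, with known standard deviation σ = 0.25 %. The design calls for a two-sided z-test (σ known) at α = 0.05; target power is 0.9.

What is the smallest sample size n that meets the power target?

Standardized effect: d = |μ₁ − μ₀| / σ = |4.94 − 4.8| / 0.25 = 0.5600
Set Φ(δ − 1.960) = 0.9; then δ − 1.960 = Φ⁻¹(0.9) = 1.282, giving δ = 3.242.
(For δ > 0 the lower-tail rejection region contributes negligibly to power, so the one-term inversion is standard.)
δ = d·√n ⇒ n = (δ/d)² = (3.242 / 0.5600)² = 33.51.
Round up to the next whole unit.

n = 34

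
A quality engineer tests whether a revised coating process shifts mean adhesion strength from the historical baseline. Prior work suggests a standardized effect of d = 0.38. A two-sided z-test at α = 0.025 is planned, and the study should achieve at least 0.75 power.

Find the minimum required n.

n = 59

Set Φ(δ − 2.241) = 0.75; then δ − 2.241 = Φ⁻¹(0.75) = 0.674, giving δ = 2.916.
(For δ > 0 the lower-tail rejection region contributes negligibly to power, so the one-term inversion is standard.)
δ = d·√n ⇒ n = (δ/d)² = (2.916 / 0.38)² = 58.88.
Round up to the next whole unit.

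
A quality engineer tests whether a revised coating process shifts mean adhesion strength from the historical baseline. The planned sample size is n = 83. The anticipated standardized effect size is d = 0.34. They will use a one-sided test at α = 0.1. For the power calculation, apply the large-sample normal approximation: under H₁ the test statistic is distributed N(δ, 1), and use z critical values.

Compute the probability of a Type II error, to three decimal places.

Noncentrality parameter: δ = d·√n = 0.34 × √83 = 3.0975
Critical value for a one-sided test at α = 0.1: z_α = 1.282.
Power = P(Z > 1.282 − δ) = Φ(1.816) = 0.9653.
Type II error: β = 1 − power = 1 − 0.9653 = 0.0347.

β ≈ 0.035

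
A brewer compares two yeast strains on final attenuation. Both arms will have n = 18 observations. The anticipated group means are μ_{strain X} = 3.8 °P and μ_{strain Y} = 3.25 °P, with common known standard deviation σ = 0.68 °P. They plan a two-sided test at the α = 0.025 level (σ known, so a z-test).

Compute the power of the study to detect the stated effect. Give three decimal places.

Power ≈ 0.573

Standardized effect: d = |μ_{strain X} − μ_{strain Y}| / σ = |3.8 − 3.25| / 0.68 = 0.8088
Noncentrality parameter: δ = d·√(n/2) = 0.8088 × √(18/2) = 2.4265
Critical value for a two-sided test at α = 0.025: z_{α/2} = 2.241.
Power = Φ(δ − 2.241) + Φ(−δ − 2.241) = Φ(0.185) + Φ(-4.668) = 0.5734 + 0.0000 = 0.5734.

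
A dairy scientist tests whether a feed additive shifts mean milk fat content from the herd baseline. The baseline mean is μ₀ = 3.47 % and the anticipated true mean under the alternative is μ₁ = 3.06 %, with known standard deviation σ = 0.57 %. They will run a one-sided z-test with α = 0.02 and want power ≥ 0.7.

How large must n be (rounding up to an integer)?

n = 13

Standardized effect: d = |μ₁ − μ₀| / σ = |3.06 − 3.47| / 0.57 = 0.7193
Set Φ(δ − 2.054) = 0.7; then δ − 2.054 = Φ⁻¹(0.7) = 0.524, giving δ = 2.578.
δ = d·√n ⇒ n = (δ/d)² = (2.578 / 0.7193)² = 12.85.
Round up to the next whole unit.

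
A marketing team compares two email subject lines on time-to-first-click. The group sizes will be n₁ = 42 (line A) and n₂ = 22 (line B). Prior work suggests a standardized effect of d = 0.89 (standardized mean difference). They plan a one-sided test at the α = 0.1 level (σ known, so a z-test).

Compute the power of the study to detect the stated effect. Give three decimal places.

Noncentrality parameter: δ = d / √(1/n₁ + 1/n₂) = 0.89 / √(1/42 + 1/22) = 3.3817
One-sided α = 0.1 → critical value z_{0.1} = 1.282.
Power = Φ(δ − 1.282) = Φ(2.100) = 0.9821.

Power ≈ 0.982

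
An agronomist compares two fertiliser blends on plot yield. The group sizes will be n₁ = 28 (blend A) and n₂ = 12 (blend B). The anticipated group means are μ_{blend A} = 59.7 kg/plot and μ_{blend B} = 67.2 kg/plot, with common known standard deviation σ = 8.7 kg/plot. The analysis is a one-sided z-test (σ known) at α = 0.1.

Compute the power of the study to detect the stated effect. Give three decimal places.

Power ≈ 0.888

Standardized effect: d = |μ_{blend A} − μ_{blend B}| / σ = |59.7 − 67.2| / 8.7 = 0.8621
Noncentrality parameter: δ = d / √(1/n₁ + 1/n₂) = 0.8621 / √(1/28 + 1/12) = 2.4985
One-sided α = 0.1 → critical value z_{0.1} = 1.282.
Power = P(Z > 1.282 − δ) = Φ(1.217) = 0.8882.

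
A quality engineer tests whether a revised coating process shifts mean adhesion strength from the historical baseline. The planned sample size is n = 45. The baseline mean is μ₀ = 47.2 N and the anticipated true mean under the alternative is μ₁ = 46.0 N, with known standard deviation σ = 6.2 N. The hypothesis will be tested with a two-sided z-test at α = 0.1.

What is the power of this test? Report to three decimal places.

Power ≈ 0.366

Standardized effect: d = |μ₁ − μ₀| / σ = |46.0 − 47.2| / 6.2 = 0.1935
Noncentrality parameter: δ = d·√n = 0.1935 × √45 = 1.2984
Two-sided α = 0.1 → critical value z_{0.05} = 1.645.
Power = Φ(δ − 1.645) + Φ(−δ − 1.645) = Φ(-0.346) + Φ(-2.943) = 0.3645 + 0.0016 = 0.3661.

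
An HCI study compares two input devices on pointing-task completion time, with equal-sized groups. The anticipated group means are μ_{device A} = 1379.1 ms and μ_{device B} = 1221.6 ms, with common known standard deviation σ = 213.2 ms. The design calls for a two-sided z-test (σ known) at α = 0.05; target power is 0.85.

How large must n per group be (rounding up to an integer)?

Standardized effect: d = |μ_{device A} − μ_{device B}| / σ = |1379.1 − 1221.6| / 213.2 = 0.7387
For power 0.85 need Φ(δ − z_{0.025}) = 0.85, so δ = z_{0.025} + z_{0.15} = 1.960 + 1.036 = 2.996.
(The Φ(−δ − z_{α/2}) term is vanishingly small for δ > 0 and is dropped in the standard sample-size formula.)
δ = d·√(n/2) ⇒ n = 2(δ/d)² = 2 × (2.996 / 0.7387)² = 32.90.
Rounding up, n = 33 per group.

n = 33 per group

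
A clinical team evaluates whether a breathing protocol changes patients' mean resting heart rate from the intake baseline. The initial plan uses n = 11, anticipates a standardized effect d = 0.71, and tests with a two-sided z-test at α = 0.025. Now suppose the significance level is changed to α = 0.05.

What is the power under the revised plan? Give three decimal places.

Power ≈ 0.654

δ = d·√n = 0.71 × √11 = 2.3548 (unchanged). New critical value: z_{0.025} = 1.960.
Revised power = Φ(δ − 1.960) + Φ(−δ − 1.960) = Φ(0.395) + Φ(-4.315) = 0.6535 + 0.0000 = 0.6535.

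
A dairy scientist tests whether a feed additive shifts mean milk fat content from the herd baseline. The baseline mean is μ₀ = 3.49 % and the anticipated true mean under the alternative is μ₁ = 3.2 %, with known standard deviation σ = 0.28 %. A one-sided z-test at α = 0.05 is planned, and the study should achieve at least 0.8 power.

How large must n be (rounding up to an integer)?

n = 6

Standardized effect: d = |μ₁ − μ₀| / σ = |3.2 − 3.49| / 0.28 = 1.0357
For power 0.8 need Φ(δ − z_{0.05}) = 0.8, so δ = z_{0.05} + z_{0.20} = 1.645 + 0.842 = 2.486.
δ = d·√n ⇒ n = (δ/d)² = (2.486 / 1.0357)² = 5.76.
Rounding up, n = 6.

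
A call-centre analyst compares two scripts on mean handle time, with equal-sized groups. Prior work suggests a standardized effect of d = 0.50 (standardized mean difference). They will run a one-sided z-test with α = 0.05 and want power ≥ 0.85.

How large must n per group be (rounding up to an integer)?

n = 58 per group

Set Φ(δ − 1.645) = 0.85; then δ − 1.645 = Φ⁻¹(0.85) = 1.036, giving δ = 2.681.
δ = d·√(n/2) ⇒ n = 2(δ/d)² = 2 × (2.681 / 0.50)² = 57.51.
Round up to the next whole unit.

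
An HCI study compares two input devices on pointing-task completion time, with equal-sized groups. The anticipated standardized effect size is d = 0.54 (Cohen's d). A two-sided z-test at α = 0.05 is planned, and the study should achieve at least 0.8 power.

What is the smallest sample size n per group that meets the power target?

n = 54 per group

Set Φ(δ − 1.960) = 0.8; then δ − 1.960 = Φ⁻¹(0.8) = 0.842, giving δ = 2.802.
(Ignoring the negligible lower-tail rejection probability gives the usual closed-form inversion.)
δ = d·√(n/2) ⇒ n = 2(δ/d)² = 2 × (2.802 / 0.54)² = 53.83.
Rounding up, n = 54 per group.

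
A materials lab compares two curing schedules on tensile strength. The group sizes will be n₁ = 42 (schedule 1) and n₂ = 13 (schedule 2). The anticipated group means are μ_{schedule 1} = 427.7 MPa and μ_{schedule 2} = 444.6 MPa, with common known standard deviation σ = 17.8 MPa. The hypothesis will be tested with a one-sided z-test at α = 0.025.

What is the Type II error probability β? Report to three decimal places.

Standardized effect: d = |μ_{schedule 1} − μ_{schedule 2}| / σ = |427.7 − 444.6| / 17.8 = 0.9494
Noncentrality parameter: δ = d / √(1/n₁ + 1/n₂) = 0.9494 / √(1/42 + 1/13) = 2.9914
One-sided α = 0.025 → critical value z_{0.025} = 1.960.
Power = Φ(δ − 1.960) = Φ(1.031) = 0.8488.
Type II error: β = 1 − power = 1 − 0.8488 = 0.1512.

β ≈ 0.151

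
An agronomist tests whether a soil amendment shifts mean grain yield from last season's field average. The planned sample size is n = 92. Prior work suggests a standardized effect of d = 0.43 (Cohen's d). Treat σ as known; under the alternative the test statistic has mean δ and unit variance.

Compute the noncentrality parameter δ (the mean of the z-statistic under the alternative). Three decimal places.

The noncentrality parameter scales effect size by the design's sample-size factor: δ = d·√n = 0.43 × √92 = 4.1244

δ ≈ 4.124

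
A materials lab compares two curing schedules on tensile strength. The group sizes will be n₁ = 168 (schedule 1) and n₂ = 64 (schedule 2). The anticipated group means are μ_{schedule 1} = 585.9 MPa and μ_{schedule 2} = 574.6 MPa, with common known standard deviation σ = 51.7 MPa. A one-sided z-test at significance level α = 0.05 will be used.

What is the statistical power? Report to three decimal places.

Power ≈ 0.438

Standardized effect: d = |μ_{schedule 1} − μ_{schedule 2}| / σ = |585.9 − 574.6| / 51.7 = 0.2186
Noncentrality parameter: δ = d / √(1/n₁ + 1/n₂) = 0.2186 / √(1/168 + 1/64) = 1.4880
Critical value for a one-sided test at α = 0.05: z_α = 1.645.
Power = P(Z > 1.645 − δ) = Φ(-0.157) = 0.4377.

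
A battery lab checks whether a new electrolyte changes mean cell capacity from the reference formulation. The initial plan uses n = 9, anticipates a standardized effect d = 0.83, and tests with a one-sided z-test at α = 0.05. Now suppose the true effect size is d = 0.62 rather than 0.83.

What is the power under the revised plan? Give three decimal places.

Power ≈ 0.585

With d = 0.62: δ = d·√n = 0.62 × √9 = 1.8600. Critical value z_{0.05} = 1.645.
Revised power = P(Z > 1.645 − δ) = Φ(0.215) = 0.5852.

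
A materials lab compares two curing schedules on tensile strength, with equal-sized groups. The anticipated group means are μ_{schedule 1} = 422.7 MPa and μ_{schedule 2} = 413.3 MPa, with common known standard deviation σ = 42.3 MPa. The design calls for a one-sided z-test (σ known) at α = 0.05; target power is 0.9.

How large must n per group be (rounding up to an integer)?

n = 347 per group

Standardized effect: d = |μ_{schedule 1} − μ_{schedule 2}| / σ = |422.7 − 413.3| / 42.3 = 0.2222
For power 0.9 need Φ(δ − z_{0.05}) = 0.9, so δ = z_{0.05} + z_{0.10} = 1.645 + 1.282 = 2.926.
δ = d·√(n/2) ⇒ n = 2(δ/d)² = 2 × (2.926 / 0.2222)² = 346.84.
Round up to the next whole unit.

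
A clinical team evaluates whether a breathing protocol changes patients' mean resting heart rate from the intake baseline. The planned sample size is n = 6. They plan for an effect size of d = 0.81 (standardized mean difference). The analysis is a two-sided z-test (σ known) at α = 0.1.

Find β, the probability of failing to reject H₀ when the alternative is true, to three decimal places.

β ≈ 0.367

Noncentrality parameter: δ = d·√n = 0.81 × √6 = 1.9841
Two-sided α = 0.1 → critical value z_{0.05} = 1.645.
Power = Φ(δ − 1.645) + Φ(−δ − 1.645) = Φ(0.339) + Φ(-3.629) = 0.6328 + 0.0001 = 0.6329.
Type II error: β = 1 − power = 1 − 0.6329 = 0.3671.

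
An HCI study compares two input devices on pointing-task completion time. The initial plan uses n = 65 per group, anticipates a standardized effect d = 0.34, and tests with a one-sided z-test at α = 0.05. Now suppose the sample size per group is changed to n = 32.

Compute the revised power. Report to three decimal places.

Power ≈ 0.388

With n = 32 per group: δ = d·√(n/2) = 0.34 × √(32/2) = 1.3600. Critical value z_{0.05} = 1.645.
Revised power = Φ(δ − 1.645) = Φ(-0.285) = 0.3879.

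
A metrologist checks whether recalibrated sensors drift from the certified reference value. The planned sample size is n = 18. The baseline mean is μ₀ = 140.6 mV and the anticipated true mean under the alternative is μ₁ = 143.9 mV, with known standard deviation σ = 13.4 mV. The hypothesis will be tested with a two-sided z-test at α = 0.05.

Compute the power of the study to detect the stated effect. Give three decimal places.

Standardized effect: d = |μ₁ − μ₀| / σ = |143.9 − 140.6| / 13.4 = 0.2463
Noncentrality parameter: λ = d·√n = 0.2463 × √18 = 1.0448
Two-sided α = 0.05 → critical value z_{0.025} = 1.960.
Power = Φ(λ − 1.960) + Φ(−λ − 1.960) = Φ(-0.915) + Φ(-3.005) = 0.1801 + 0.0013 = 0.1814.

Power ≈ 0.181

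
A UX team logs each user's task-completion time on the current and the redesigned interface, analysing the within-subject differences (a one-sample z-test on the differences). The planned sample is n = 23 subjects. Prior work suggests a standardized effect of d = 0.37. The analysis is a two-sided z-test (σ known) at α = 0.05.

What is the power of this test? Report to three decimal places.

Noncentrality parameter: δ = d·√n = 0.37 × √23 = 1.7745
Critical value for a two-sided test at α = 0.05: z_{α/2} = 1.960.
Power = Φ(δ − 1.960) + Φ(−δ − 1.960) = Φ(-0.186) + Φ(-3.734) = 0.4264 + 0.0001 = 0.4265.

Power ≈ 0.427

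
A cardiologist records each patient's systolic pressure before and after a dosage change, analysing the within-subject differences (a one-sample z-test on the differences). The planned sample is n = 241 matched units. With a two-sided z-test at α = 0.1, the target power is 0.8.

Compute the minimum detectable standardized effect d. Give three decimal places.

d ≈ 0.160

Need Φ(δ − 1.645) = 0.8, so δ = 1.645 + 0.842 = 2.486.
(Lower-tail contribution to power is negligible for δ > 0.)
δ = d·√n ⇒ d = δ/√n = 2.486/√241 = 0.1602.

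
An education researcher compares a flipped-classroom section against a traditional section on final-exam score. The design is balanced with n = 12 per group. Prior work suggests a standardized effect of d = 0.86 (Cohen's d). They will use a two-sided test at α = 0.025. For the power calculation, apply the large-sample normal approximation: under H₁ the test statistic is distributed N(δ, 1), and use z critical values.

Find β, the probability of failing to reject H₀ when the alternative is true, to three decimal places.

Noncentrality parameter: δ = d·√(n/2) = 0.86 × √(12/2) = 2.1066
Two-sided α = 0.025 → critical value z_{0.0125} = 2.241.
Power = Φ(δ − 2.241) + Φ(−δ − 2.241) = Φ(-0.135) + Φ(-4.348) = 0.4464 + 0.0000 = 0.4464.
Type II error: β = 1 − power = 1 − 0.4464 = 0.5536.

β ≈ 0.554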